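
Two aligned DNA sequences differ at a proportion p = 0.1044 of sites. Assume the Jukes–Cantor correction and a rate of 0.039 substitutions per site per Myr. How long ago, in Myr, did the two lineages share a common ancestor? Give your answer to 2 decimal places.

1.44

d = −(3/4) ln(1 − 4p/3) = −0.75 ln(1 − 0.1392) = −0.75 ln(0.8608)
  = −0.75 × (-0.149893) = 0.112420 substitutions/site.
Under a molecular clock d = 2μt, so t = d/(2μ) = 0.112420 / (2 × 0.039) = 1.44 Myr.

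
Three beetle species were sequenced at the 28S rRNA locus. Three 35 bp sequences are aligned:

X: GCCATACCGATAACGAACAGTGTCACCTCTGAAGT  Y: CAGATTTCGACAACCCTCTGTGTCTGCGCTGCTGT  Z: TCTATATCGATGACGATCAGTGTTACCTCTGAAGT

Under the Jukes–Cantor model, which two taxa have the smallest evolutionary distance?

X–Y: 15/35 differ, p = 0.429, d = 0.635.
X–Z: 6/35 differ, p = 0.171, d = 0.195.
Y–Z: 15/35 differ, p = 0.429, d = 0.635.
The smallest distance is between X and Z.

X and Z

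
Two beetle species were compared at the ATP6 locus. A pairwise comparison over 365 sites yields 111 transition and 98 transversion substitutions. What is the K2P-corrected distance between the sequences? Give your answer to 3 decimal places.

P = 111/365 ≈ 0.30411 and Q = 98/365 ≈ 0.268493.
Under the Kimura two-parameter model, d = −½ ln(1 − 2P − Q) − ¼ ln(1 − 2Q).
1 − 2P − Q = 0.123287, giving −½ ln(0.123287) = 1.046620.
1 − 2Q = 0.463014, giving −¼ ln(0.463014) = 0.192499.
d = 1.046620 + 0.192499 = 1.239119.

1.239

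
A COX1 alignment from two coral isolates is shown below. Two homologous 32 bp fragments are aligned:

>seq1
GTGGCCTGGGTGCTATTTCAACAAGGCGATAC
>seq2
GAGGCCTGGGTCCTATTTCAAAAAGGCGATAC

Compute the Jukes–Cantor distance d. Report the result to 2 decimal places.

The sequences differ at 3 of 32 sites (2, 12, 22), so p = 3/32 = 0.09375.
d = −(3/4) ln(1 − 4p/3) = −0.75 ln(1 − 0.125) = −0.75 ln(0.875)
  = −0.75 × (-0.133531) = 0.100148 substitutions/site.

0.10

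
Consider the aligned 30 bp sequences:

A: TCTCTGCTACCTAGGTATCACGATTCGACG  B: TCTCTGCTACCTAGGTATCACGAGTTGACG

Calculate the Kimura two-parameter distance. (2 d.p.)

0.07

Of 30 sites, 1 differences are transitions and 1 are transversions, so P = 1/30 ≈ 0.033333 and Q = 1/30 ≈ 0.033333.
Under the Kimura two-parameter model, d = −½ ln(1 − 2P − Q) − ¼ ln(1 − 2Q).
1 − 2P − Q = 0.900001, giving −½ ln(0.900001) = 0.052680.
1 − 2Q = 0.933334, giving −¼ ln(0.933334) = 0.017248.
d = 0.052680 + 0.017248 = 0.069928.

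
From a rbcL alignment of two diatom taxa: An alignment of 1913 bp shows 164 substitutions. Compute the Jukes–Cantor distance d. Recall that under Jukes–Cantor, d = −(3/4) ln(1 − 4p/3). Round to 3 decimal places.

0.091

p = 164/1913 ≈ 0.085729.
d = −(3/4) ln(1 − 4p/3) = −0.75 ln(1 − 0.114305) = −0.75 ln(0.885695)
  = −0.75 × (-0.121383) = 0.091037 substitutions/site.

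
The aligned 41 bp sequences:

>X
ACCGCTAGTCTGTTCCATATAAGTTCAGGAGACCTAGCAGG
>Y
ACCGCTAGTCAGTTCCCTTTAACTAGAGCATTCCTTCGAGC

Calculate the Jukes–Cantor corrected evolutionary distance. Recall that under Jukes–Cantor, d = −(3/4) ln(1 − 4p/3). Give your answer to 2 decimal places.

0.41

The sequences differ at 13 of 41 sites, so p = 13/41 ≈ 0.317073.
d = −(3/4) ln(1 − 4p/3) = −0.75 ln(1 − 0.422764) = −0.75 ln(0.577236)
  = −0.75 × (-0.549504) = 0.412128 substitutions/site.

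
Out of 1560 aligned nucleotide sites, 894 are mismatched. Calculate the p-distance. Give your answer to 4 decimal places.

p = 894/1560 = 0.573076… ≈ 0.5731 (to 4 d.p.).

0.5731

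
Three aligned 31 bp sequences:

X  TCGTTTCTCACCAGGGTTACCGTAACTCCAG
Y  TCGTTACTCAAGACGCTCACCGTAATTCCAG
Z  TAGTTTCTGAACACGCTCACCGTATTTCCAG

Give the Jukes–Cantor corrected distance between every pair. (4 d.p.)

X–Y: 7/31 sites differ → p ≈ 0.225806, d = −0.75 ln(1 − 0.301075) = 0.268659 ≈ 0.2687.
X–Z: 8/31 sites differ → p ≈ 0.258065, d = −0.75 ln(1 − 0.344087) = 0.316295 ≈ 0.3163.
Y–Z: 5/31 sites differ → p ≈ 0.16129, d = −0.75 ln(1 − 0.215053) = 0.181604 ≈ 0.1816.

d(X,Y) = 0.2687, d(X,Z) = 0.3163, d(Y,Z) = 0.1816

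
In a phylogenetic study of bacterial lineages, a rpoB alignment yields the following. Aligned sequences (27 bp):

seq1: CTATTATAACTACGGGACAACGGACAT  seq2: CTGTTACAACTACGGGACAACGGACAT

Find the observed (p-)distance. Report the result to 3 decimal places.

The sequences differ at 2 of 27 positions (sites 3, 7).
p = 2/27 = 0.074074… ≈ 0.074 (to 3 d.p.).

0.074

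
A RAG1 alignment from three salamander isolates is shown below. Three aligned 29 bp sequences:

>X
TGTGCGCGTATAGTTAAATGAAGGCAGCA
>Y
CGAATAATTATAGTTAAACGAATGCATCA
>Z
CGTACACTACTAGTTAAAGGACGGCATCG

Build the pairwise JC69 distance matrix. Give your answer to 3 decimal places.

d(X,Y) = 0.462, d(X,Z) = 0.462, d(Y,Z) = 0.401

X–Y: 10/29 sites differ → p ≈ 0.344828, d = −0.75 ln(1 − 0.459771) = 0.461822 ≈ 0.462.
X–Z: 10/29 sites differ → p ≈ 0.344828, d = −0.75 ln(1 − 0.459771) = 0.461822 ≈ 0.462.
Y–Z: 9/29 sites differ → p ≈ 0.310345, d = −0.75 ln(1 − 0.413793) = 0.400562 ≈ 0.401.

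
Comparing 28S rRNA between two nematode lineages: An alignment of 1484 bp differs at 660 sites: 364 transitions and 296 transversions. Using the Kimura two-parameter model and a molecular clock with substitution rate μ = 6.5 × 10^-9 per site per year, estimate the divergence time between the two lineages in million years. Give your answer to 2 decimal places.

54.84

P = 364/1484 ≈ 0.245283 and Q = 296/1484 ≈ 0.199461.
Under the Kimura two-parameter model, d = −½ ln(1 − 2P − Q) − ¼ ln(1 − 2Q).
1 − 2P − Q = 0.309973, giving −½ ln(0.309973) = 0.585635.
1 − 2Q = 0.601078, giving −¼ ln(0.601078) = 0.127258.
d = 0.585635 + 0.127258 = 0.712893.
Under a molecular clock d = 2μt, so t = d/(2μ) = 0.712893 / (2 × 6.5 × 10^-9) = 54.84 million years.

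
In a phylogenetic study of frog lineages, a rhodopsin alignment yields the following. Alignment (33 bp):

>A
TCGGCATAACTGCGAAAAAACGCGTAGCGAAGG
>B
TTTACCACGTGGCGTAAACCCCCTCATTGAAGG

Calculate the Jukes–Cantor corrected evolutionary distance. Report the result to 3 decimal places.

The sequences differ at 17 of 33 sites, so p = 17/33 ≈ 0.515152.
d = −(3/4) ln(1 − 4p/3) = −0.75 ln(1 − 0.686869) = −0.75 ln(0.313131)
  = −0.75 × (-1.161134) = 0.870851 substitutions/site.

0.871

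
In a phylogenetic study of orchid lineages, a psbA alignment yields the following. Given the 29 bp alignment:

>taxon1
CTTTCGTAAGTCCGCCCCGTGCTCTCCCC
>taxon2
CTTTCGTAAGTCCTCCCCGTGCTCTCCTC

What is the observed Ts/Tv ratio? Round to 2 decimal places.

Transitions are A↔G and C↔T; transversions are all other mismatches.
Transitions: 1. Transversions: 1.
R = 1/1 = 1.00.

1.00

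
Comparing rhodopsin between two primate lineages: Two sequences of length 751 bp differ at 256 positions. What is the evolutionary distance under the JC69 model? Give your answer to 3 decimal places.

p = 256/751 ≈ 0.340879.
d = −(3/4) ln(1 − 4p/3) = −0.75 ln(1 − 0.454505) = −0.75 ln(0.545495)
  = −0.75 × (-0.606062) = 0.454547 substitutions/site.

0.455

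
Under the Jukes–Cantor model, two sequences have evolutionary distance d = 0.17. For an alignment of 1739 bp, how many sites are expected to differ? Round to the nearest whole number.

Invert JC69: p = (3/4)(1 − e^(−4d/3)) = 0.75 × (1 − e^(-0.226667)) = 0.75 × (1 − 0.797186) = 0.152111.
Expected differing sites = pL ≈ 0.152111 × 1739 = 264.521029 ≈ 265.

265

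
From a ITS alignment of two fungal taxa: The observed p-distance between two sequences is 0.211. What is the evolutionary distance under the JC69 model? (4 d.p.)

0.2478

d = −(3/4) ln(1 − 4p/3) = −0.75 ln(1 − 0.281333) = −0.75 ln(0.718667)
  = −0.75 × (-0.330357) = 0.247768 substitutions/site.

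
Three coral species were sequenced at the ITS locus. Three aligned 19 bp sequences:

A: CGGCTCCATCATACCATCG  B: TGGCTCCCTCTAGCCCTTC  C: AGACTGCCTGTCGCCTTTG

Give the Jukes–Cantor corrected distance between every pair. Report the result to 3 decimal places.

A–B: 8/19 sites differ → p ≈ 0.421053, d = −0.75 ln(1 − 0.561404) = 0.618132 ≈ 0.618.
A–C: 10/19 sites differ → p ≈ 0.526316, d = −0.75 ln(1 − 0.701755) = 0.907380 ≈ 0.907.
B–C: 7/19 sites differ → p ≈ 0.368421, d = −0.75 ln(1 − 0.491228) = 0.506816 ≈ 0.507.

d(A,B) = 0.618, d(A,C) = 0.907, d(B,C) = 0.507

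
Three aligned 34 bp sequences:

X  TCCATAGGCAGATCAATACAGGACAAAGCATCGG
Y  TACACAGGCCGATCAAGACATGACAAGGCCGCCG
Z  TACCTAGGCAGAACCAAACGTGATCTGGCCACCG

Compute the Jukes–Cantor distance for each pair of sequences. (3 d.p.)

X–Y: 9/34 sites differ → p ≈ 0.264706, d = −0.75 ln(1 − 0.352941) = 0.326488 ≈ 0.326.
X–Z: 14/34 sites differ → p ≈ 0.411765, d = −0.75 ln(1 − 0.54902) = 0.597249 ≈ 0.597.
Y–Z: 11/34 sites differ → p ≈ 0.323529, d = −0.75 ln(1 − 0.431372) = 0.423397 ≈ 0.423.

d(X,Y) = 0.326, d(X,Z) = 0.597, d(Y,Z) = 0.423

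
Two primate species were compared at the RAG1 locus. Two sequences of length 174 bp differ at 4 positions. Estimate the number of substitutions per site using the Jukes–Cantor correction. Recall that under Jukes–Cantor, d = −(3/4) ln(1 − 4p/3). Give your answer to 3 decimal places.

p = 4/174 ≈ 0.022989.
d = −(3/4) ln(1 − 4p/3) = −0.75 ln(1 − 0.030652) = −0.75 ln(0.969348)
  = −0.75 × (-0.031132) = 0.023349 substitutions/site.

0.023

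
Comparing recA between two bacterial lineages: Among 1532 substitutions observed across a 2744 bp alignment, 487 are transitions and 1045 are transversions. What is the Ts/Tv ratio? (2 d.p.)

0.47

R = 487/1045 = 0.466028… ≈ 0.47 (to 2 d.p.).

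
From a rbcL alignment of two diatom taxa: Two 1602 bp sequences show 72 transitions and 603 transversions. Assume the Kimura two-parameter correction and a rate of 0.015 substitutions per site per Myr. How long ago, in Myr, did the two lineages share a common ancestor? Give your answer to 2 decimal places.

P = 72/1602 ≈ 0.044944 and Q = 603/1602 ≈ 0.376404.
Under the Kimura two-parameter model, d = −½ ln(1 − 2P − Q) − ¼ ln(1 − 2Q).
1 − 2P − Q = 0.533708, giving −½ ln(0.533708) = 0.313953.
1 − 2Q = 0.247192, giving −¼ ln(0.247192) = 0.349397.
d = 0.313953 + 0.349397 = 0.663350.
Under a molecular clock d = 2μt, so t = d/(2μ) = 0.663350 / (2 × 0.015) = 22.11 Myr.

22.11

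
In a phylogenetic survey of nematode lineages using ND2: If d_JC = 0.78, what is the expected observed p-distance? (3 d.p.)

p = (3/4)(1 − e^(−4d/3)) = 0.75 × (1 − e^(-1.04)) = 0.75 × (1 − 0.353455) = 0.484909.

0.485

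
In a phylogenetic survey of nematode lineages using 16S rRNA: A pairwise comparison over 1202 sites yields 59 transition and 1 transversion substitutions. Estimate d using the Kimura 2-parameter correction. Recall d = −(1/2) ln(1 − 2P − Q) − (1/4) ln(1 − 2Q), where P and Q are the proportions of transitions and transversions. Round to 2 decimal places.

0.05

P = 59/1202 ≈ 0.049085 and Q = 1/1202 ≈ 0.000832.
Under the Kimura two-parameter model, d = −½ ln(1 − 2P − Q) − ¼ ln(1 − 2Q).
1 − 2P − Q = 0.900998, giving −½ ln(0.900998) = 0.052126.
1 − 2Q = 0.998336, giving −¼ ln(0.998336) = 0.000416.
d = 0.052126 + 0.000416 = 0.052542.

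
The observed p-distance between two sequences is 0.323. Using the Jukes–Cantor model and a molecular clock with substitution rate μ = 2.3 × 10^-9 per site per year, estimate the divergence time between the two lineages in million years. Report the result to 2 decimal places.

91.84

d = −(3/4) ln(1 − 4p/3) = −0.75 ln(1 − 0.430667) = −0.75 ln(0.569333)
  = −0.75 × (-0.563290) = 0.422468 substitutions/site.
Under a molecular clock d = 2μt, so t = d/(2μ) = 0.422468 / (2 × 2.3 × 10^-9) = 91.84 million years.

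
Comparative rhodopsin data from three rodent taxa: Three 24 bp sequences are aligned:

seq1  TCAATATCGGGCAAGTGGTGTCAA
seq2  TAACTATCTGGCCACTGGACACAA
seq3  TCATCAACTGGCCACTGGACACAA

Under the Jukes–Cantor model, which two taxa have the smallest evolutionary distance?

seq1–seq2: 8/24 differ, p = 0.333, d = 0.441.
seq1–seq3: 9/24 differ, p = 0.375, d = 0.520.
seq2–seq3: 4/24 differ, p = 0.167, d = 0.188.
The smallest distance is between seq2 and seq3.

seq2 and seq3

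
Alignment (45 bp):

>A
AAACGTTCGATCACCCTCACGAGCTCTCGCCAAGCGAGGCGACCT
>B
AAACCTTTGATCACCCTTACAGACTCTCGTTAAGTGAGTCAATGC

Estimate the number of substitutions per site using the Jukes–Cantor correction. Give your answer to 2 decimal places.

The sequences differ at 14 of 45 sites, so p = 14/45 ≈ 0.311111.
d = −(3/4) ln(1 − 4p/3) = −0.75 ln(1 − 0.414815) = −0.75 ln(0.585185)
  = −0.75 × (-0.535827) = 0.401870 substitutions/site.

0.40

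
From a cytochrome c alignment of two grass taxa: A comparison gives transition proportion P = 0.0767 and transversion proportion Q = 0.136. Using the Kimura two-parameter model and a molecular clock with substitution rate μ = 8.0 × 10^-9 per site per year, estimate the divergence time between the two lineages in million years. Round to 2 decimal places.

Under the Kimura two-parameter model, d = −½ ln(1 − 2P − Q) − ¼ ln(1 − 2Q).
1 − 2P − Q = 0.7106, giving −½ ln(0.7106) = 0.170823.
1 − 2Q = 0.728, giving −¼ ln(0.728) = 0.079364.
d = 0.170823 + 0.079364 = 0.250187.
Under a molecular clock d = 2μt, so t = d/(2μ) = 0.250187 / (2 × 8.0 × 10^-9) = 15.64 million years.

15.64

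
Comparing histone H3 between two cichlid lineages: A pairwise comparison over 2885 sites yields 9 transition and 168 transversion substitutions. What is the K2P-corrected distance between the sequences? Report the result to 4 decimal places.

P = 9/2885 ≈ 0.00312 and Q = 168/2885 ≈ 0.058232.
Under the Kimura two-parameter model, d = −½ ln(1 − 2P − Q) − ¼ ln(1 − 2Q).
1 − 2P − Q = 0.935528, giving −½ ln(0.935528) = 0.033322.
1 − 2Q = 0.883536, giving −¼ ln(0.883536) = 0.030956.
d = 0.033322 + 0.030956 = 0.064278.

0.0643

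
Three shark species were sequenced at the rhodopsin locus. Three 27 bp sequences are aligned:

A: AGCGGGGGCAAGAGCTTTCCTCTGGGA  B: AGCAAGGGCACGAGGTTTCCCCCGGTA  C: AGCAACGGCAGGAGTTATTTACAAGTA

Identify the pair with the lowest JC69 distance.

A–B: 7/27 differ, p = 0.259, d = 0.318.
A–C: 12/27 differ, p = 0.444, d = 0.673.
B–C: 9/27 differ, p = 0.333, d = 0.441.
The smallest distance is between A and B.

A and B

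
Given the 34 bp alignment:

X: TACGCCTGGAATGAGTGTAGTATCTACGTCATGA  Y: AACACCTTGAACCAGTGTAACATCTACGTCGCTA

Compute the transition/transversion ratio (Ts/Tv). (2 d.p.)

1.50

Transitions are A↔G and C↔T; transversions are all other mismatches.
Transitions: 6. Transversions: 4.
R = 6/4 = 1.50.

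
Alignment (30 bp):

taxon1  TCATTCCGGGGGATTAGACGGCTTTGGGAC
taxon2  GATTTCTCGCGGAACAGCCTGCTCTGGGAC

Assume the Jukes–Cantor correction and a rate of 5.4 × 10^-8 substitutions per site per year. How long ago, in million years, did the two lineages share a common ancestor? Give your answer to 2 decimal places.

The sequences differ at 11 of 30 sites, so p = 11/30 ≈ 0.366667.
d = −(3/4) ln(1 − 4p/3) = −0.75 ln(1 − 0.488889) = −0.75 ln(0.511111)
  = −0.75 × (-0.671168) = 0.503376 substitutions/site.
Under a molecular clock d = 2μt, so t = d/(2μ) = 0.503376 / (2 × 5.4 × 10^-8) = 4.66 million years.

4.66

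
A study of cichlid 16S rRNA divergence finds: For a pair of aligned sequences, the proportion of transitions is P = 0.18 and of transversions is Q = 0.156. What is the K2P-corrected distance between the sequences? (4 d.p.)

Under the Kimura two-parameter model, d = −½ ln(1 − 2P − Q) − ¼ ln(1 − 2Q).
1 − 2P − Q = 0.484, giving −½ ln(0.484) = 0.362835.
1 − 2Q = 0.688, giving −¼ ln(0.688) = 0.093492.
d = 0.362835 + 0.093492 = 0.456327.

0.4563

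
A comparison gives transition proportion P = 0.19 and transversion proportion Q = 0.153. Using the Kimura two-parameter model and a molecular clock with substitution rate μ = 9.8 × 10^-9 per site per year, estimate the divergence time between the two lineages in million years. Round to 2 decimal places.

Under the Kimura two-parameter model, d = −½ ln(1 − 2P − Q) − ¼ ln(1 − 2Q).
1 − 2P − Q = 0.467, giving −½ ln(0.467) = 0.380713.
1 − 2Q = 0.694, giving −¼ ln(0.694) = 0.091321.
d = 0.380713 + 0.091321 = 0.472034.
Under a molecular clock d = 2μt, so t = d/(2μ) = 0.472034 / (2 × 9.8 × 10^-9) = 24.08 million years.

24.08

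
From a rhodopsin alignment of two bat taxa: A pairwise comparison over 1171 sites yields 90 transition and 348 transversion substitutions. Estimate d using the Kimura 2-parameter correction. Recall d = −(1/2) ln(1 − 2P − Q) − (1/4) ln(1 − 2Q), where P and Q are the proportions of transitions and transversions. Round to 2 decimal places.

P = 90/1171 ≈ 0.076857 and Q = 348/1171 ≈ 0.297182.
Under the Kimura two-parameter model, d = −½ ln(1 − 2P − Q) − ¼ ln(1 − 2Q).
1 − 2P − Q = 0.549104, giving −½ ln(0.549104) = 0.299734.
1 − 2Q = 0.405636, giving −¼ ln(0.405636) = 0.225575.
d = 0.299734 + 0.225575 = 0.525309.

0.53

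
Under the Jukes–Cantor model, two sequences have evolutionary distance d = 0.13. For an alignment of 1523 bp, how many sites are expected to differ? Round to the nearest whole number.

182

Invert JC69: p = (3/4)(1 − e^(−4d/3)) = 0.75 × (1 − e^(-0.173333)) = 0.75 × (1 − 0.840858) = 0.119357.
Expected differing sites = pL ≈ 0.119357 × 1523 = 181.780711 ≈ 182.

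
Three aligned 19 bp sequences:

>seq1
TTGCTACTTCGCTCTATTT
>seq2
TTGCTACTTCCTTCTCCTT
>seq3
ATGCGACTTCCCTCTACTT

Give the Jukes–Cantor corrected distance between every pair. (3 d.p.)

d(seq1,seq2) = 0.247, d(seq1,seq3) = 0.247, d(seq2,seq3) = 0.247

seq1–seq2: 4/19 sites differ → p ≈ 0.210526, d = −0.75 ln(1 − 0.280701) = 0.247109 ≈ 0.247.
seq1–seq3: 4/19 sites differ → p ≈ 0.210526, d = −0.75 ln(1 − 0.280701) = 0.247109 ≈ 0.247.
seq2–seq3: 4/19 sites differ → p ≈ 0.210526, d = −0.75 ln(1 − 0.280701) = 0.247109 ≈ 0.247.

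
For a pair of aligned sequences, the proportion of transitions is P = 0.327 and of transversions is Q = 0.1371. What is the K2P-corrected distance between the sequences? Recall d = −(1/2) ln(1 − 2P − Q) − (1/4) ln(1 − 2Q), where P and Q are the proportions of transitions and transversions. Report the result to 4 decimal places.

0.8631

Under the Kimura two-parameter model, d = −½ ln(1 − 2P − Q) − ¼ ln(1 − 2Q).
1 − 2P − Q = 0.2089, giving −½ ln(0.2089) = 0.782950.
1 − 2Q = 0.7258, giving −¼ ln(0.7258) = 0.080120.
d = 0.782950 + 0.080120 = 0.863070.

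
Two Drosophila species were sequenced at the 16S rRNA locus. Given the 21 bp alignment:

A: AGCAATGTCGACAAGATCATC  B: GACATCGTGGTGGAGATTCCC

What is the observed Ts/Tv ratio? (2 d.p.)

1.20

Transitions are A↔G and C↔T; transversions are all other mismatches.
Transitions: 6. Transversions: 5.
R = 6/5 = 1.20.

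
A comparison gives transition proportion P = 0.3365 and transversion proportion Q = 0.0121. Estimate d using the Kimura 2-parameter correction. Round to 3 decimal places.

0.584

Under the Kimura two-parameter model, d = −½ ln(1 − 2P − Q) − ¼ ln(1 − 2Q).
1 − 2P − Q = 0.3149, giving −½ ln(0.3149) = 0.577750.
1 − 2Q = 0.9758, giving −¼ ln(0.9758) = 0.006124.
d = 0.577750 + 0.006124 = 0.583874.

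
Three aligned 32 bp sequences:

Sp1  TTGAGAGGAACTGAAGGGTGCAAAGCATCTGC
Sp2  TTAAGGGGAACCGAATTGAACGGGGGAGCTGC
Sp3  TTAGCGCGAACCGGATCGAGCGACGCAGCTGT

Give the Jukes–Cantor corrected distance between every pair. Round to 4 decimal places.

d(Sp1,Sp2) = 0.5199, d(Sp1,Sp3) = 0.6566, d(Sp2,Sp3) = 0.4042

Sp1–Sp2: 12/32 sites differ → p = 0.375, d = −0.75 ln(1 − 0.5) = 0.519860 ≈ 0.5199.
Sp1–Sp3: 14/32 sites differ → p = 0.4375, d = −0.75 ln(1 − 0.583333) = 0.656601 ≈ 0.6566.
Sp2–Sp3: 10/32 sites differ → p = 0.3125, d = −0.75 ln(1 − 0.416667) = 0.404248 ≈ 0.4042.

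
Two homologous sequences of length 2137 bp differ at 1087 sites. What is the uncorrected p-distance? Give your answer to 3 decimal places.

p = 1087/2137 = 0.508656… ≈ 0.509 (to 3 d.p.).

0.509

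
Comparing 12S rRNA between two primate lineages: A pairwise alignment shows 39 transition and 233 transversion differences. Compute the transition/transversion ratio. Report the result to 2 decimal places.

0.17

R = 39/233 = 0.167381… ≈ 0.17 (to 2 d.p.).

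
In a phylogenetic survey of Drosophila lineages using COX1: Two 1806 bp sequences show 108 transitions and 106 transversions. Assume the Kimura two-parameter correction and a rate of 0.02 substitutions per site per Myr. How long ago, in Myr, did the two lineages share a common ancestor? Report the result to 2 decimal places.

3.24

P = 108/1806 ≈ 0.059801 and Q = 106/1806 ≈ 0.058693.
Under the Kimura two-parameter model, d = −½ ln(1 − 2P − Q) − ¼ ln(1 − 2Q).
1 − 2P − Q = 0.821705, giving −½ ln(0.821705) = 0.098187.
1 − 2Q = 0.882614, giving −¼ ln(0.882614) = 0.031217.
d = 0.098187 + 0.031217 = 0.129404.
Under a molecular clock d = 2μt, so t = d/(2μ) = 0.129404 / (2 × 0.02) = 3.24 Myr.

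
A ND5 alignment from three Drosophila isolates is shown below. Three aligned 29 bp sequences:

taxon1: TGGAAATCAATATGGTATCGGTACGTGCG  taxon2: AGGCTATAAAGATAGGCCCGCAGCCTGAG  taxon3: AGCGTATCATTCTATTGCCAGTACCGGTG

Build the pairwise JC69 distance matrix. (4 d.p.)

taxon1–taxon2: 14/29 sites differ → p ≈ 0.482759, d = −0.75 ln(1 − 0.643679) = 0.773942 ≈ 0.7739.
taxon1–taxon3: 14/29 sites differ → p ≈ 0.482759, d = −0.75 ln(1 − 0.643679) = 0.773942 ≈ 0.7739.
taxon2–taxon3: 15/29 sites differ → p ≈ 0.517241, d = −0.75 ln(1 − 0.689655) = 0.877553 ≈ 0.8776.

d(taxon1,taxon2) = 0.7739, d(taxon1,taxon3) = 0.7739, d(taxon2,taxon3) = 0.8776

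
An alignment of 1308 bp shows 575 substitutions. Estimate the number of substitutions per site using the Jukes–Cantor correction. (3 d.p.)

0.662

p = 575/1308 ≈ 0.439602.
d = −(3/4) ln(1 − 4p/3) = −0.75 ln(1 − 0.586136) = −0.75 ln(0.413864)
  = −0.75 × (-0.882218) = 0.661664 substitutions/site.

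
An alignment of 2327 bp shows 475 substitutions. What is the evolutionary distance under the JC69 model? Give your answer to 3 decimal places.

0.238

p = 475/2327 ≈ 0.204125.
d = −(3/4) ln(1 − 4p/3) = −0.75 ln(1 − 0.272167) = −0.75 ln(0.727833)
  = −0.75 × (-0.317684) = 0.238263 substitutions/site.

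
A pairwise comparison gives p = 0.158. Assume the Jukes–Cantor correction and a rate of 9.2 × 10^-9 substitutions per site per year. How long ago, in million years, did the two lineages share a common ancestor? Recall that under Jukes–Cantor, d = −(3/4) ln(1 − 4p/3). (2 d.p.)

9.64

d = −(3/4) ln(1 − 4p/3) = −0.75 ln(1 − 0.210667) = −0.75 ln(0.789333)
  = −0.75 × (-0.236567) = 0.177425 substitutions/site.
Under a molecular clock d = 2μt, so t = d/(2μ) = 0.177425 / (2 × 9.2 × 10^-9) = 9.64 million years.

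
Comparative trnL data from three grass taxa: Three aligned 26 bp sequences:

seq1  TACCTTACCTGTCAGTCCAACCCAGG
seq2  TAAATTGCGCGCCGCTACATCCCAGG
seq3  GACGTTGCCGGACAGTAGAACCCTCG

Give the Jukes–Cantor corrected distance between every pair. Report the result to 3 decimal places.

seq1–seq2: 10/26 sites differ → p ≈ 0.384615, d = −0.75 ln(1 − 0.51282) = 0.539341 ≈ 0.539.
seq1–seq3: 9/26 sites differ → p ≈ 0.346154, d = −0.75 ln(1 − 0.461539) = 0.464280 ≈ 0.464.
seq2–seq3: 12/26 sites differ → p ≈ 0.461538, d = −0.75 ln(1 − 0.615384) = 0.716632 ≈ 0.717.

d(seq1,seq2) = 0.539, d(seq1,seq3) = 0.464, d(seq2,seq3) = 0.717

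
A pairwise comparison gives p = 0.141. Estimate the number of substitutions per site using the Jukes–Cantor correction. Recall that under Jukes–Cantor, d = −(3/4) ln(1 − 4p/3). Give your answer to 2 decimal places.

d = −(3/4) ln(1 − 4p/3) = −0.75 ln(1 − 0.188) = −0.75 ln(0.812)
  = −0.75 × (-0.208255) = 0.156191 substitutions/site.

0.16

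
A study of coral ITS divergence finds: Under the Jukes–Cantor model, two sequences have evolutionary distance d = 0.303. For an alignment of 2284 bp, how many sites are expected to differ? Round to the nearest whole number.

569

Invert JC69: p = (3/4)(1 − e^(−4d/3)) = 0.75 × (1 − e^(-0.404)) = 0.75 × (1 − 0.667644) = 0.249267.
Expected differing sites = pL ≈ 0.249267 × 2284 = 569.325828 ≈ 569.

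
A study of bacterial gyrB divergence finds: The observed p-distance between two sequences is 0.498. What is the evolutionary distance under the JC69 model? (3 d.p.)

d = −(3/4) ln(1 − 4p/3) = −0.75 ln(1 − 0.664) = −0.75 ln(0.336)
  = −0.75 × (-1.090644) = 0.817983 substitutions/site.

0.818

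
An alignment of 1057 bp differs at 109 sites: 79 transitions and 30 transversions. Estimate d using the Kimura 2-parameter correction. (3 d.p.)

0.113

P = 79/1057 ≈ 0.07474 and Q = 30/1057 ≈ 0.028382.
Under the Kimura two-parameter model, d = −½ ln(1 − 2P − Q) − ¼ ln(1 − 2Q).
1 − 2P − Q = 0.822138, giving −½ ln(0.822138) = 0.097924.
1 − 2Q = 0.943236, giving −¼ ln(0.943236) = 0.014610.
d = 0.097924 + 0.014610 = 0.112534.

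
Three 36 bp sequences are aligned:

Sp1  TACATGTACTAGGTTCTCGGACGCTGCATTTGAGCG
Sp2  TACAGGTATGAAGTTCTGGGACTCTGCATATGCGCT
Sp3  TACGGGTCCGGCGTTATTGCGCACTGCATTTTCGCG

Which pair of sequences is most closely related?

Sp1–Sp2: 9/36 differ, p = 0.250, d = 0.304.
Sp1–Sp3: 13/36 differ, p = 0.361, d = 0.493.
Sp2–Sp3: 13/36 differ, p = 0.361, d = 0.493.
The smallest distance is between Sp1 and Sp2.

Sp1 and Sp2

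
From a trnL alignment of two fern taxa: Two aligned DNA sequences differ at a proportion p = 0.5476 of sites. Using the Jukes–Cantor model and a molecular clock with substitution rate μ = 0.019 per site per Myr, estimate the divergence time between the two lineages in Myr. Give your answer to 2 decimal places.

25.85

d = −(3/4) ln(1 − 4p/3) = −0.75 ln(1 − 0.730133) = −0.75 ln(0.269867)
  = −0.75 × (-1.309826) = 0.982370 substitutions/site.
Under a molecular clock d = 2μt, so t = d/(2μ) = 0.982370 / (2 × 0.019) = 25.85 Myr.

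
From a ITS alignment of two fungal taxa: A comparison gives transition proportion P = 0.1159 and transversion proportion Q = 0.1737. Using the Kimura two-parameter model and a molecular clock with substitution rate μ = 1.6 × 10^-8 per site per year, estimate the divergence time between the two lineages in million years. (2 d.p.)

Under the Kimura two-parameter model, d = −½ ln(1 − 2P − Q) − ¼ ln(1 − 2Q).
1 − 2P − Q = 0.5945, giving −½ ln(0.5945) = 0.260017.
1 − 2Q = 0.6526, giving −¼ ln(0.6526) = 0.106698.
d = 0.260017 + 0.106698 = 0.366715.
Under a molecular clock d = 2μt, so t = d/(2μ) = 0.366715 / (2 × 1.6 × 10^-8) = 11.46 million years.

11.46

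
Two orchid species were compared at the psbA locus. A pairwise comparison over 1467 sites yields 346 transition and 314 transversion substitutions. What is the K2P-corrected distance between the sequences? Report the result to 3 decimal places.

P = 346/1467 ≈ 0.235855 and Q = 314/1467 ≈ 0.214042.
Under the Kimura two-parameter model, d = −½ ln(1 − 2P − Q) − ¼ ln(1 − 2Q).
1 − 2P − Q = 0.314248, giving −½ ln(0.314248) = 0.578786.
1 − 2Q = 0.571916, giving −¼ ln(0.571916) = 0.139691.
d = 0.578786 + 0.139691 = 0.718477.

0.718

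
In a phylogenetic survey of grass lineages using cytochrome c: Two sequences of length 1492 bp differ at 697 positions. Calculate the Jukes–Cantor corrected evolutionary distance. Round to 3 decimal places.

0.731

p = 697/1492 ≈ 0.467158.
d = −(3/4) ln(1 − 4p/3) = −0.75 ln(1 − 0.622877) = −0.75 ln(0.377123)
  = −0.75 × (-0.975184) = 0.731388 substitutions/site.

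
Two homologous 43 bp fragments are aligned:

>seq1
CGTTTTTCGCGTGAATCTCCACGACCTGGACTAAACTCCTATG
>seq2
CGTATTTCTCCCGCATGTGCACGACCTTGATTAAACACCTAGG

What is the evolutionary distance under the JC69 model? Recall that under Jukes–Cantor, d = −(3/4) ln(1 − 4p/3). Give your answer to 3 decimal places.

0.313

The sequences differ at 11 of 43 sites, so p = 11/43 ≈ 0.255814.
d = −(3/4) ln(1 − 4p/3) = −0.75 ln(1 − 0.341085) = −0.75 ln(0.658915)
  = −0.75 × (-0.417161) = 0.312871 substitutions/site.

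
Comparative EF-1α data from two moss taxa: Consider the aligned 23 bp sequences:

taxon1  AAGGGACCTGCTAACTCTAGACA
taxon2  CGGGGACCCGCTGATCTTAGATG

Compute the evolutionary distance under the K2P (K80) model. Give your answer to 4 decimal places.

0.6946

Of 23 sites, 8 differences are transitions and 1 are transversions, so P = 8/23 ≈ 0.347826 and Q = 1/23 ≈ 0.043478.
Under the Kimura two-parameter model, d = −½ ln(1 − 2P − Q) − ¼ ln(1 − 2Q).
1 − 2P − Q = 0.26087, giving −½ ln(0.26087) = 0.671867.
1 − 2Q = 0.913044, giving −¼ ln(0.913044) = 0.022743.
d = 0.671867 + 0.022743 = 0.694610.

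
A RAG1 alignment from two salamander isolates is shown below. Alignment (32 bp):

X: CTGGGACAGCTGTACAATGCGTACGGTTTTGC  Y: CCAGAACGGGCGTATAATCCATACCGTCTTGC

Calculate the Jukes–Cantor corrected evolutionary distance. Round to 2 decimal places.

0.46

The sequences differ at 11 of 32 sites, so p = 11/32 = 0.34375.
d = −(3/4) ln(1 − 4p/3) = −0.75 ln(1 − 0.458333) = −0.75 ln(0.541667)
  = −0.75 × (-0.613104) = 0.459828 substitutions/site.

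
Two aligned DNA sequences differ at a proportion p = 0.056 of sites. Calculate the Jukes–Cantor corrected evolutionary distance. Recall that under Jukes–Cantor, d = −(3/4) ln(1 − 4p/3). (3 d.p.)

d = −(3/4) ln(1 − 4p/3) = −0.75 ln(1 − 0.074667) = −0.75 ln(0.925333)
  = −0.75 × (-0.077602) = 0.058202 substitutions/site.

0.058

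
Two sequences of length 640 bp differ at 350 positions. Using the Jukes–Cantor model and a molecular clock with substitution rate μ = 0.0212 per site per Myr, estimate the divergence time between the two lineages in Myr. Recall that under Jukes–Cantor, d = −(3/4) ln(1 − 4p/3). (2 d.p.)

p = 350/640 = 0.546875.
d = −(3/4) ln(1 − 4p/3) = −0.75 ln(1 − 0.729167) = −0.75 ln(0.270833)
  = −0.75 × (-1.306253) = 0.979690 substitutions/site.
Under a molecular clock d = 2μt, so t = d/(2μ) = 0.979690 / (2 × 0.0212) = 23.11 Myr.

23.11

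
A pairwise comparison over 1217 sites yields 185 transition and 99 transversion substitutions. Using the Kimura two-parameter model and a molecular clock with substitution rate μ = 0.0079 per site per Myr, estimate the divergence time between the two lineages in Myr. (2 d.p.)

P = 185/1217 ≈ 0.152013 and Q = 99/1217 ≈ 0.081348.
Under the Kimura two-parameter model, d = −½ ln(1 − 2P − Q) − ¼ ln(1 − 2Q).
1 − 2P − Q = 0.614626, giving −½ ln(0.614626) = 0.243371.
1 − 2Q = 0.837304, giving −¼ ln(0.837304) = 0.044392.
d = 0.243371 + 0.044392 = 0.287763.
Under a molecular clock d = 2μt, so t = d/(2μ) = 0.287763 / (2 × 0.0079) = 18.21 Myr.

18.21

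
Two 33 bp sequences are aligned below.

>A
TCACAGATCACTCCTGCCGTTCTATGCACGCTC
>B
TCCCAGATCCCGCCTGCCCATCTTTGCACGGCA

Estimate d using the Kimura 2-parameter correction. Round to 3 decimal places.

0.346

Of 33 sites, 1 differences are transitions and 8 are transversions, so P = 1/33 ≈ 0.030303 and Q = 8/33 ≈ 0.242424.
Under the Kimura two-parameter model, d = −½ ln(1 − 2P − Q) − ¼ ln(1 − 2Q).
1 − 2P − Q = 0.69697, giving −½ ln(0.69697) = 0.180506.
1 − 2Q = 0.515152, giving −¼ ln(0.515152) = 0.165823.
d = 0.180506 + 0.165823 = 0.346329.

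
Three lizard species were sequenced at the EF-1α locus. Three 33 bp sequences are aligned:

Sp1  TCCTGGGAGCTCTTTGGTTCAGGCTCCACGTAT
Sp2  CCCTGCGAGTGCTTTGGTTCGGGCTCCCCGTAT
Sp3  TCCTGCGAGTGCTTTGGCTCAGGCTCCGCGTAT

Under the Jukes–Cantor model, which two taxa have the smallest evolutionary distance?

Sp1–Sp2: 6/33 differ, p = 0.182, d = 0.208.
Sp1–Sp3: 5/33 differ, p = 0.152, d = 0.169.
Sp2–Sp3: 4/33 differ, p = 0.121, d = 0.132.
The smallest distance is between Sp2 and Sp3.

Sp2 and Sp3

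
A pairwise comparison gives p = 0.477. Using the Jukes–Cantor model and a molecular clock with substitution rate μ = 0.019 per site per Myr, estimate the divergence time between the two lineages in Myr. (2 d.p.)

19.95

d = −(3/4) ln(1 − 4p/3) = −0.75 ln(1 − 0.636) = −0.75 ln(0.364)
  = −0.75 × (-1.010601) = 0.757951 substitutions/site.
Under a molecular clock d = 2μt, so t = d/(2μ) = 0.757951 / (2 × 0.019) = 19.95 Myr.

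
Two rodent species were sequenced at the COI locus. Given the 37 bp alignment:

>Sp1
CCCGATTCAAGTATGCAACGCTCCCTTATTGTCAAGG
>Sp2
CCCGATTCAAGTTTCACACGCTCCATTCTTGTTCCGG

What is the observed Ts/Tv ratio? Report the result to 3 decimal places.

0.125

Transitions are A↔G and C↔T; transversions are all other mismatches.
Transitions: 1. Transversions: 8.
R = 1/8 = 0.125.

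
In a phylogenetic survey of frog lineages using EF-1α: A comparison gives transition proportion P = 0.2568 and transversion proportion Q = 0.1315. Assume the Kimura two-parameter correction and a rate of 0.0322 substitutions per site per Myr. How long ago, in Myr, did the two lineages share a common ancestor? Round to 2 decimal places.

9.23

Under the Kimura two-parameter model, d = −½ ln(1 − 2P − Q) − ¼ ln(1 − 2Q).
1 − 2P − Q = 0.3549, giving −½ ln(0.3549) = 0.517960.
1 − 2Q = 0.737, giving −¼ ln(0.737) = 0.076292.
d = 0.517960 + 0.076292 = 0.594252.
Under a molecular clock d = 2μt, so t = d/(2μ) = 0.594252 / (2 × 0.0322) = 9.23 Myr.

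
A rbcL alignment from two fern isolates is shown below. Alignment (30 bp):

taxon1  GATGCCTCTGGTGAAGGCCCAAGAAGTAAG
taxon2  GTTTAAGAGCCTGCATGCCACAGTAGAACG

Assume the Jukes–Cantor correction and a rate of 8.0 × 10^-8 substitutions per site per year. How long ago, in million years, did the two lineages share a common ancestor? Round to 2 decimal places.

5.82

The sequences differ at 16 of 30 sites, so p = 16/30 ≈ 0.533333.
d = −(3/4) ln(1 − 4p/3) = −0.75 ln(1 − 0.711111) = −0.75 ln(0.288889)
  = −0.75 × (-1.241713) = 0.931285 substitutions/site.
Under a molecular clock d = 2μt, so t = d/(2μ) = 0.931285 / (2 × 8.0 × 10^-8) = 5.82 million years.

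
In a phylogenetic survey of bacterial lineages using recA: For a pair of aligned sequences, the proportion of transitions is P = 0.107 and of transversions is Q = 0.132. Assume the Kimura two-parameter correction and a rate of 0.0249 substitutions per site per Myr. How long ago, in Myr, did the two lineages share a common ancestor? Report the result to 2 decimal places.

5.80

Under the Kimura two-parameter model, d = −½ ln(1 − 2P − Q) − ¼ ln(1 − 2Q).
1 − 2P − Q = 0.654, giving −½ ln(0.654) = 0.212324.
1 − 2Q = 0.736, giving −¼ ln(0.736) = 0.076631.
d = 0.212324 + 0.076631 = 0.288955.
Under a molecular clock d = 2μt, so t = d/(2μ) = 0.288955 / (2 × 0.0249) = 5.80 Myr.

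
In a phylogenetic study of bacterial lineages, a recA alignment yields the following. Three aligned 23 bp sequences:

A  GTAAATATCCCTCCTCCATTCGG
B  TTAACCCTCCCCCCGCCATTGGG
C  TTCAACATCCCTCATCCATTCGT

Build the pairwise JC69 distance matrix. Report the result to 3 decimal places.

d(A,B) = 0.390, d(A,C) = 0.257, d(B,C) = 0.467

A–B: 7/23 sites differ → p ≈ 0.304348, d = −0.75 ln(1 − 0.405797) = 0.390401 ≈ 0.390.
A–C: 5/23 sites differ → p ≈ 0.217391, d = −0.75 ln(1 − 0.289855) = 0.256715 ≈ 0.257.
B–C: 8/23 sites differ → p ≈ 0.347826, d = −0.75 ln(1 − 0.463768) = 0.467391 ≈ 0.467.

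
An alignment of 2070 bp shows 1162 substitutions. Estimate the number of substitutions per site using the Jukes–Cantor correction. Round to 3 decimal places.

1.035

p = 1162/2070 ≈ 0.561353.
d = −(3/4) ln(1 − 4p/3) = −0.75 ln(1 − 0.748471) = −0.75 ln(0.251529)
  = −0.75 × (-1.380197) = 1.035148 substitutions/site.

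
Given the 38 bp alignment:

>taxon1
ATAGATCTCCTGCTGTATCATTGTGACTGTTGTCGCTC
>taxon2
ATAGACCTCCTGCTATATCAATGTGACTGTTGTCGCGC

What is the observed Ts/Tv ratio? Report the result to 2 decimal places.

1.00

Transitions are A↔G and C↔T; transversions are all other mismatches.
Transitions: 2. Transversions: 2.
R = 2/2 = 1.00.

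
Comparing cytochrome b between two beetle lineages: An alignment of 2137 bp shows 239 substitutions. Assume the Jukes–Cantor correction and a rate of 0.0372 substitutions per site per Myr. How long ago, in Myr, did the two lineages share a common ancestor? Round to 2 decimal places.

p = 239/2137 ≈ 0.111839.
d = −(3/4) ln(1 − 4p/3) = −0.75 ln(1 − 0.149119) = −0.75 ln(0.850881)
  = −0.75 × (-0.161483) = 0.121112 substitutions/site.
Under a molecular clock d = 2μt, so t = d/(2μ) = 0.121112 / (2 × 0.0372) = 1.63 Myr.

1.63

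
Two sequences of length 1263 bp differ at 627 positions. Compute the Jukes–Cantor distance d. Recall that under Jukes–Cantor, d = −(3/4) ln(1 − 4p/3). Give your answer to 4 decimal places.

0.8133

p = 627/1263 ≈ 0.496437.
d = −(3/4) ln(1 − 4p/3) = −0.75 ln(1 − 0.661916) = −0.75 ln(0.338084)
  = −0.75 × (-1.084461) = 0.813346 substitutions/site.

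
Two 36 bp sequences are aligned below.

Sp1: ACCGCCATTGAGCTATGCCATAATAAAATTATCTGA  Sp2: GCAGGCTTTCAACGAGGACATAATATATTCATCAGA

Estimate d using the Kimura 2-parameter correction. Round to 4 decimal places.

Of 36 sites, 3 differences are transitions and 10 are transversions, so P = 3/36 ≈ 0.083333 and Q = 10/36 ≈ 0.277778.
Under the Kimura two-parameter model, d = −½ ln(1 − 2P − Q) − ¼ ln(1 − 2Q).
1 − 2P − Q = 0.555556, giving −½ ln(0.555556) = 0.293893.
1 − 2Q = 0.444444, giving −¼ ln(0.444444) = 0.202733.
d = 0.293893 + 0.202733 = 0.496626.

0.4966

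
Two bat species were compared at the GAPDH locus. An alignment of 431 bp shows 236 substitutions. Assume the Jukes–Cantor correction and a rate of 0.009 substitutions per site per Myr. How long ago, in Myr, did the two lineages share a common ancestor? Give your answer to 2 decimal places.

p = 236/431 ≈ 0.547564.
d = −(3/4) ln(1 − 4p/3) = −0.75 ln(1 − 0.730085) = −0.75 ln(0.269915)
  = −0.75 × (-1.309648) = 0.982236 substitutions/site.
Under a molecular clock d = 2μt, so t = d/(2μ) = 0.982236 / (2 × 0.009) = 54.57 Myr.

54.57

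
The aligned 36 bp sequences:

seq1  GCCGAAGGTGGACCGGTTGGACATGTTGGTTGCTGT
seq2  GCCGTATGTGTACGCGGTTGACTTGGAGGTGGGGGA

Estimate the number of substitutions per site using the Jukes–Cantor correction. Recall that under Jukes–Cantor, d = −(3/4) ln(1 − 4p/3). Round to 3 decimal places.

0.548

The sequences differ at 14 of 36 sites, so p = 14/36 ≈ 0.388889.
d = −(3/4) ln(1 − 4p/3) = −0.75 ln(1 − 0.518519) = −0.75 ln(0.481481)
  = −0.75 × (-0.730889) = 0.548167 substitutions/site.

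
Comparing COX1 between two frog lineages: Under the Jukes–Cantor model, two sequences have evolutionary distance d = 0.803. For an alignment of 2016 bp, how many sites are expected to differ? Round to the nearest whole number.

994

Invert JC69: p = (3/4)(1 − e^(−4d/3)) = 0.75 × (1 − e^(-1.070667)) = 0.75 × (1 − 0.342780) = 0.492915.
Expected differing sites = pL ≈ 0.492915 × 2016 = 993.71664 ≈ 994.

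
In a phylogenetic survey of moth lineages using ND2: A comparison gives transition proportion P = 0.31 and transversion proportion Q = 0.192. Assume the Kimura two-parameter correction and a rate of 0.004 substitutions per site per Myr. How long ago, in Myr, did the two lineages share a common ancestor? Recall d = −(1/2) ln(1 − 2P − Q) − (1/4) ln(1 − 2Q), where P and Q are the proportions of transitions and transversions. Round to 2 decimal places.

Under the Kimura two-parameter model, d = −½ ln(1 − 2P − Q) − ¼ ln(1 − 2Q).
1 − 2P − Q = 0.188, giving −½ ln(0.188) = 0.835657.
1 − 2Q = 0.616, giving −¼ ln(0.616) = 0.121127.
d = 0.835657 + 0.121127 = 0.956784.
Under a molecular clock d = 2μt, so t = d/(2μ) = 0.956784 / (2 × 0.004) = 119.60 Myr.

119.60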